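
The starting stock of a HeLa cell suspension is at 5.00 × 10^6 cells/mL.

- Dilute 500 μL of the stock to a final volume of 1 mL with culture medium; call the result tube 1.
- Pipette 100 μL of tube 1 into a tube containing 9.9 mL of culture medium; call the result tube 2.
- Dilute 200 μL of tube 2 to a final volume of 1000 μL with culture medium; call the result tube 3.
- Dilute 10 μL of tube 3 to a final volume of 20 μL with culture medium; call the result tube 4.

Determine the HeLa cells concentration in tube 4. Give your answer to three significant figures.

2.50 × 10^3 cells/mL

Step 1: 500 μL brought to 1 mL → factor 1000/500 = 2
Step 2: 100 μL + 9.9 mL = 10000 μL total → factor 10000/100 = 100
Step 3: 200 μL brought to 1000 μL → factor 1000/200 = 5
Step 4: 10 μL brought to 20 μL → factor 20/10 = 2
Overall dilution factor = 2 × 100 × 5 × 2 = 2000
Final = 5.00 × 10^6 cells/mL / 2000 = 2.50 × 10^3 cells/mL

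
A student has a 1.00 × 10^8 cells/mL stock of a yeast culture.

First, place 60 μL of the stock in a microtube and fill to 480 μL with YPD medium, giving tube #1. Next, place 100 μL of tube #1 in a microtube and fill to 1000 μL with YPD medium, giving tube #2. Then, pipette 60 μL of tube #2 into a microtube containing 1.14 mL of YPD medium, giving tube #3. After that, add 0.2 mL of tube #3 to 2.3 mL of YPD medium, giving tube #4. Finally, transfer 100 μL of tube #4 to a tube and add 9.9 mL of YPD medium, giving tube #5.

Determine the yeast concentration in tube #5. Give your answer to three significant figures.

Step 1: 60 μL brought to 480 μL → factor 480/60 = 8
Step 2: 100 μL brought to 1000 μL → factor 1000/100 = 10
Step 3: 60 μL + 1.14 mL = 1200 μL total → factor 1200/60 = 20
Step 4: 0.2 mL + 2.3 mL = 2.5 mL total → factor 2.5/0.2 = 12.5
Step 5: 100 μL + 9.9 mL = 10000 μL total → factor 10000/100 = 100
Overall dilution factor = 8 × 10 × 20 × 12.5 × 100 = 2 × 10^6
Final = 1.00 × 10^8 cells/mL / 2 × 10^6 = 50.0 cells/mL

50.0 cells/mL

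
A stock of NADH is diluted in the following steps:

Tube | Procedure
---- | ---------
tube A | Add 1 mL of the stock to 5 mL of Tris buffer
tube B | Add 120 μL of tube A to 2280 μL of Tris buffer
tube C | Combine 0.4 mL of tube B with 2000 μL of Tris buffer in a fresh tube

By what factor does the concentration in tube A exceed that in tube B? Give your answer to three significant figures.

Step 1: 1 mL + 5 mL = 6 mL total → factor 6/1 = 6
Step 2: 120 μL + 2280 μL = 2400 μL total → factor 2400/120 = 20
Dilution factor to tube A = 6; to tube B = 120
[tube A]/[tube B] = (factor to tube B)/(factor to tube A) = 120/6 = 20.0

20.0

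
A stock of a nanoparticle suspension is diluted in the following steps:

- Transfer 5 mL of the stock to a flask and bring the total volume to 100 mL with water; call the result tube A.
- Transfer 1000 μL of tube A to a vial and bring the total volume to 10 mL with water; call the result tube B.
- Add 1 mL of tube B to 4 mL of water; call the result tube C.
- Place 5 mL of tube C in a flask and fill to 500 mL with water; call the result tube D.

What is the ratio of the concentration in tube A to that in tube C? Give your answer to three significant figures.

50.0

Step 1: 5 mL brought to 100 mL → factor 100/5 = 20
Step 2: 1000 μL brought to 10 mL → factor 10000/1000 = 10
Step 3: 1 mL + 4 mL = 5 mL total → factor 5/1 = 5
Dilution factor to tube A = 20; to tube C = 1000
[tube A]/[tube C] = (factor to tube C)/(factor to tube A) = 1000/20 = 50.0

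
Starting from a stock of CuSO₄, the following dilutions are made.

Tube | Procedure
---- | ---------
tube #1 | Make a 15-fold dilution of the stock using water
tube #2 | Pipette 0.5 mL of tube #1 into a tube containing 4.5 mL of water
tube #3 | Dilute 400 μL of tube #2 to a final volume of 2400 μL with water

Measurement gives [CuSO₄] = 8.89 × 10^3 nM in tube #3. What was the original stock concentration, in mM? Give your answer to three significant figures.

8.00 mM

Step 1: 15-fold → factor 15
Step 2: 0.5 mL + 4.5 mL = 5 mL total → factor 5/0.5 = 10
Step 3: 400 μL brought to 2400 μL → factor 2400/400 = 6
Overall dilution factor = 15 × 10 × 6 = 900
Stock = 8.89 × 10^3 nM × 900 = 8.001 × 10^6 nM = 8.00 mM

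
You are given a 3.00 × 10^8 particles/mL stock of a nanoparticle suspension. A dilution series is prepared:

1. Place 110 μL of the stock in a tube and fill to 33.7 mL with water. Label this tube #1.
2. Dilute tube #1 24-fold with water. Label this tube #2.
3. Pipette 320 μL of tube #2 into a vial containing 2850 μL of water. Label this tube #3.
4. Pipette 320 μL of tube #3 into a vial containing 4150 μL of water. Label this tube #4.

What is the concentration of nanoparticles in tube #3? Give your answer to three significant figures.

Step 1: 110 μL brought to 33.7 mL → factor 33700/110 = 306.36
Step 2: 24-fold → factor 24
Step 3: 320 μL + 2850 μL = 3170 μL total → factor 3170/320 = 9.9062
Dilution factor through tube #3 = 306.36 × 24 × 9.9062 = 72838
[tube #3] = 3.00 × 10^8 particles/mL / 72838 = 4.12 × 10^3 particles/mL

4.12 × 10^3 particles/mL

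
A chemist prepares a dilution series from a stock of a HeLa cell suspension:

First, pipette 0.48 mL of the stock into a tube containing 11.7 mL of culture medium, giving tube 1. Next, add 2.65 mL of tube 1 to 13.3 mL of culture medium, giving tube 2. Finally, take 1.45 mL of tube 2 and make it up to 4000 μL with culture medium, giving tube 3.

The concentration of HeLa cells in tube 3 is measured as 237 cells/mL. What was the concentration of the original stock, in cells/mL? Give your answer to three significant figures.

Step 1: 0.48 mL + 11.7 mL = 12.18 mL total → factor 12.18/0.48 = 25.375
Step 2: 2.65 mL + 13.3 mL = 15.95 mL total → factor 15.95/2.65 = 6.0189
Step 3: 1.45 mL brought to 4000 μL → factor 4/1.45 = 2.7586
Overall dilution factor = 25.375 × 6.0189 × 2.7586 = 421.32
Stock = 237 cells/mL × 421.32 = 9.99 × 10^4 cells/mL

9.99 × 10^4 cells/mL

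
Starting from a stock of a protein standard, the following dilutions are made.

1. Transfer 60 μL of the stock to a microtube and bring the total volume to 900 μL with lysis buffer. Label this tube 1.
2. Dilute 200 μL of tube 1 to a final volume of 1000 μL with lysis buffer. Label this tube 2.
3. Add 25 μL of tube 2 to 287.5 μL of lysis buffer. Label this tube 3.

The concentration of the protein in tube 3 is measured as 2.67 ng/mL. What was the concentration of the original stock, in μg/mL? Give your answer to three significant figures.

Step 1: 60 μL brought to 900 μL → factor 900/60 = 15
Step 2: 200 μL brought to 1000 μL → factor 1000/200 = 5
Step 3: 25 μL + 287.5 μL = 312.5 μL total → factor 312.5/25 = 12.5
Overall dilution factor = 15 × 5 × 12.5 = 937.5
Stock = 2.67 ng/mL × 937.5 = 2503 ng/mL = 2.50 μg/mL

2.50 μg/mL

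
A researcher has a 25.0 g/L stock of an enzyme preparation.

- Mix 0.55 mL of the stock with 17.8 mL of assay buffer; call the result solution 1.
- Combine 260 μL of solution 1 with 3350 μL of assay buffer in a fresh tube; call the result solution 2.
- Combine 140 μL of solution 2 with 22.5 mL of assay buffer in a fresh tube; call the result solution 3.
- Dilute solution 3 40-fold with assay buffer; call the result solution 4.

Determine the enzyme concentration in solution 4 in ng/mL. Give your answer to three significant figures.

8.34 ng/mL

Step 1: 0.55 mL + 17.8 mL = 18.35 mL total → factor 18.35/0.55 = 33.364
Step 2: 260 μL + 3350 μL = 3610 μL total → factor 3610/260 = 13.885
Step 3: 140 μL + 22.5 mL = 22640 μL total → factor 22640/140 = 161.71
Step 4: 40-fold → factor 40
Overall dilution factor = 33.364 × 13.885 × 161.71 × 40 = 2.9965 × 10^6
Final = 25.0 g/L / 2.9965 × 10^6 = 8.343 × 10^-6 g/L = 8.34 ng/mL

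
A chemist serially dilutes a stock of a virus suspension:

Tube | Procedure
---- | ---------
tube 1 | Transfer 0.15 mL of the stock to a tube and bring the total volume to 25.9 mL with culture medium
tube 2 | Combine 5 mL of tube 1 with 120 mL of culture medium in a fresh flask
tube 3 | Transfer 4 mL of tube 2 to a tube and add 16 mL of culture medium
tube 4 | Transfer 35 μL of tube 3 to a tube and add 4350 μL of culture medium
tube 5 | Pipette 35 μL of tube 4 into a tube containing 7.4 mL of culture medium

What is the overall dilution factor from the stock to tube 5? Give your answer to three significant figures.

Step 1: 0.15 mL brought to 25.9 mL → factor 25.9/0.15 = 172.67
Step 2: 5 mL + 120 mL = 125 mL total → factor 125/5 = 25
Step 3: 4 mL + 16 mL = 20 mL total → factor 20/4 = 5
Step 4: 35 μL + 4350 μL = 4385 μL total → factor 4385/35 = 125.29
Step 5: 35 μL + 7.4 mL = 7435 μL total → factor 7435/35 = 212.43
Overall dilution factor = 172.67 × 25 × 5 × 125.29 × 212.43 = 5.7442 × 10^8

5.74 × 10^8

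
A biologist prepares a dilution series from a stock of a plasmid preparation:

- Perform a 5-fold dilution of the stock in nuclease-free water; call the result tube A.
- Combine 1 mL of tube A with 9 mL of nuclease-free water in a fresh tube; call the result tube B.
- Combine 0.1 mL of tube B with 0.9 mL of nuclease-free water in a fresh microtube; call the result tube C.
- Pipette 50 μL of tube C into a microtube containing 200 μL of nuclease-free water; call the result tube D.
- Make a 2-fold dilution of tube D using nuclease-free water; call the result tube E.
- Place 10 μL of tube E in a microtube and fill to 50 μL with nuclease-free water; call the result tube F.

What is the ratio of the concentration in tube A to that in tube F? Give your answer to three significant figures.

5.00 × 10^3

Step 1: 5-fold → factor 5
Step 2: 1 mL + 9 mL = 10 mL total → factor 10/1 = 10
Step 3: 0.1 mL + 0.9 mL = 1 mL total → factor 1/0.1 = 10
Step 4: 50 μL + 200 μL = 250 μL total → factor 250/50 = 5
Step 5: 2-fold → factor 2
Step 6: 10 μL brought to 50 μL → factor 50/10 = 5
Dilution factor to tube A = 5; to tube F = 25000
[tube A]/[tube F] = (factor to tube F)/(factor to tube A) = 25000/5 = 5.00 × 10^3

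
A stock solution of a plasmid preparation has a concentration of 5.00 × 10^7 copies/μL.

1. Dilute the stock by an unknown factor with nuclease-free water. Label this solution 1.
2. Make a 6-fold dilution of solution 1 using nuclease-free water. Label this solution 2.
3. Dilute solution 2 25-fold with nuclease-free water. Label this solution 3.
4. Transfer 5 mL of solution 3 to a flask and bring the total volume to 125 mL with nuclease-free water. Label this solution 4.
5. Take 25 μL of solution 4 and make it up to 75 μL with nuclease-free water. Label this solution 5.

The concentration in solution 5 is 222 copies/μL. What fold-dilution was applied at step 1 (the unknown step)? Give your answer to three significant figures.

Step 1: unknown factor x
Step 2: 6-fold → factor 6
Step 3: 25-fold → factor 25
Step 4: 5 mL brought to 125 mL → factor 125/5 = 25
Step 5: 25 μL brought to 75 μL → factor 75/25 = 3
Product of known-step factors = 11250
Overall factor = 5.00 × 10^7 copies/μL / (222 copies/μL) = 2.2523 × 10^5
x = 2.2523 × 10^5 / 11250 = 20.0

20.0-fold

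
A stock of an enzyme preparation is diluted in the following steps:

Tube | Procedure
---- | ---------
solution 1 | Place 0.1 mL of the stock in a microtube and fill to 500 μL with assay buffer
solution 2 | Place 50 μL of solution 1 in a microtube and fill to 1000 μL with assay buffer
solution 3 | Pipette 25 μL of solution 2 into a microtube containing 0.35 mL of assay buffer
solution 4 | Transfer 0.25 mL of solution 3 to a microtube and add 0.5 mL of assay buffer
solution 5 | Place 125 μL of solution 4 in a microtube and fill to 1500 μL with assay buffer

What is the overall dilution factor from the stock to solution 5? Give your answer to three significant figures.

5.40 × 10^4

Step 1: 0.1 mL brought to 500 μL → factor 0.5/0.1 = 5
Step 2: 50 μL brought to 1000 μL → factor 1000/50 = 20
Step 3: 25 μL + 0.35 mL = 375 μL total → factor 375/25 = 15
Step 4: 0.25 mL + 0.5 mL = 0.75 mL total → factor 0.75/0.25 = 3
Step 5: 125 μL brought to 1500 μL → factor 1500/125 = 12
Overall dilution factor = 5 × 20 × 15 × 3 × 12 = 54000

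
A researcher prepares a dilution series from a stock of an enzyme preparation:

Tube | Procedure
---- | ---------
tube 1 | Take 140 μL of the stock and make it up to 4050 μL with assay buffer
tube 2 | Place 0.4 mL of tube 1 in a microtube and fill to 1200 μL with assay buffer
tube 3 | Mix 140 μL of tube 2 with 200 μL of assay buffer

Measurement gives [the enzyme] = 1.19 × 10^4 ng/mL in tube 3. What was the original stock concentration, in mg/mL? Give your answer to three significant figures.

2.51 mg/mL

Step 1: 140 μL brought to 4050 μL → factor 4050/140 = 28.929
Step 2: 0.4 mL brought to 1200 μL → factor 1.2/0.4 = 3
Step 3: 140 μL + 200 μL = 340 μL total → factor 340/140 = 2.4286
Overall dilution factor = 28.929 × 3 × 2.4286 = 210.77
Stock = 1.19 × 10^4 ng/mL × 210.77 = 2.508 × 10^6 ng/mL = 2.51 mg/mL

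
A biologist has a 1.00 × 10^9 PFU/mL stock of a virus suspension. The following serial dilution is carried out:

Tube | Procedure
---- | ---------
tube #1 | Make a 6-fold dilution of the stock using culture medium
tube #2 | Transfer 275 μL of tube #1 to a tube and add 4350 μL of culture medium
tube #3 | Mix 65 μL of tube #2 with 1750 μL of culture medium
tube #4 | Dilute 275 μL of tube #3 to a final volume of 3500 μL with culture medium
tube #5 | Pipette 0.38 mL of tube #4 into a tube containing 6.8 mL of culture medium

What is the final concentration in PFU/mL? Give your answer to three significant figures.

1.48 × 10^3 PFU/mL

Step 1: 6-fold → factor 6
Step 2: 275 μL + 4350 μL = 4625 μL total → factor 4625/275 = 16.818
Step 3: 65 μL + 1750 μL = 1815 μL total → factor 1815/65 = 27.923
Step 4: 275 μL brought to 3500 μL → factor 3500/275 = 12.727
Step 5: 0.38 mL + 6.8 mL = 7.18 mL total → factor 7.18/0.38 = 18.895
Overall dilution factor = 6 × 16.818 × 27.923 × 12.727 × 18.895 = 6.7759 × 10^5
Final = 1.00 × 10^9 PFU/mL / 6.7759 × 10^5 = 1.48 × 10^3 PFU/mL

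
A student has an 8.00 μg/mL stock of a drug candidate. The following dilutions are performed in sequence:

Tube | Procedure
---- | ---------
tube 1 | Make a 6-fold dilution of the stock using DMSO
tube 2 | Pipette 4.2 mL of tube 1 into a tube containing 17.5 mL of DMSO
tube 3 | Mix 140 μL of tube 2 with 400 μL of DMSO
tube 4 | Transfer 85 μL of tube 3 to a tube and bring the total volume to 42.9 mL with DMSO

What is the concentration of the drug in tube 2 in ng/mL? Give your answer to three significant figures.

Step 1: 6-fold → factor 6
Step 2: 4.2 mL + 17.5 mL = 21.7 mL total → factor 21.7/4.2 = 5.1667
Dilution factor through tube 2 = 6 × 5.1667 = 31
[tube 2] = 8.00 μg/mL / 31 = 0.2581 μg/mL = 258 ng/mL

258 ng/mL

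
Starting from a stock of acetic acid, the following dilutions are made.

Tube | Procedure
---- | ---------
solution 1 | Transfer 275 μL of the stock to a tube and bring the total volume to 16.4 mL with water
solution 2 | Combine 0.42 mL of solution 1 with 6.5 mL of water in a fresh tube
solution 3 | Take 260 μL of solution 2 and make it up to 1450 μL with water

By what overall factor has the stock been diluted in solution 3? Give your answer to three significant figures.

5.48 × 10^3

Step 1: 275 μL brought to 16.4 mL → factor 16400/275 = 59.636
Step 2: 0.42 mL + 6.5 mL = 6.92 mL total → factor 6.92/0.42 = 16.476
Step 3: 260 μL brought to 1450 μL → factor 1450/260 = 5.5769
Overall dilution factor = 59.636 × 16.476 × 5.5769 = 5479.8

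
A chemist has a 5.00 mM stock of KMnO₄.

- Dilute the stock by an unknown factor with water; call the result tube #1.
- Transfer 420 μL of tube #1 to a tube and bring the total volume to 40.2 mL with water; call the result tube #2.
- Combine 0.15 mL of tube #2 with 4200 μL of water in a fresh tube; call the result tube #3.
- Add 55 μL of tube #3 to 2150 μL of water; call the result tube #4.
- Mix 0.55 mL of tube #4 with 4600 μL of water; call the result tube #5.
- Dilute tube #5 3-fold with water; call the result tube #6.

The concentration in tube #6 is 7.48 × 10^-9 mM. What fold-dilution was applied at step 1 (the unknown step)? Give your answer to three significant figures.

214-fold

Step 1: unknown factor x
Step 2: 420 μL brought to 40.2 mL → factor 40200/420 = 95.714
Step 3: 0.15 mL + 4200 μL = 4.35 mL total → factor 4.35/0.15 = 29
Step 4: 55 μL + 2150 μL = 2205 μL total → factor 2205/55 = 40.091
Step 5: 0.55 mL + 4600 μL = 5.15 mL total → factor 5.15/0.55 = 9.3636
Step 6: 3-fold → factor 3
Product of known-step factors = 3.126 × 10^6
Overall factor = 5.00 mM / (7.48 × 10^-9 mM) = 6.6845 × 10^8
x = 6.6845 × 10^8 / 3.126 × 10^6 = 214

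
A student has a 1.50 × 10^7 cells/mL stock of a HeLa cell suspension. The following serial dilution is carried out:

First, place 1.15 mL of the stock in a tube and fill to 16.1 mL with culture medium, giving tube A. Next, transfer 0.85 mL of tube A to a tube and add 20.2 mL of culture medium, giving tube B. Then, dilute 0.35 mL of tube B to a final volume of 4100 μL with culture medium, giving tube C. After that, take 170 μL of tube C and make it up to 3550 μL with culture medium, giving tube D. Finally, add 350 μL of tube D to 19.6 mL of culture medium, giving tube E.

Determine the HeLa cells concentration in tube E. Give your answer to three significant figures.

3.10 cells/mL

Step 1: 1.15 mL brought to 16.1 mL → factor 16.1/1.15 = 14
Step 2: 0.85 mL + 20.2 mL = 21.05 mL total → factor 21.05/0.85 = 24.765
Step 3: 0.35 mL brought to 4100 μL → factor 4.1/0.35 = 11.714
Step 4: 170 μL brought to 3550 μL → factor 3550/170 = 20.882
Step 5: 350 μL + 19.6 mL = 19950 μL total → factor 19950/350 = 57
Overall dilution factor = 14 × 24.765 × 11.714 × 20.882 × 57 = 4.8343 × 10^6
Final = 1.50 × 10^7 cells/mL / 4.8343 × 10^6 = 3.10 cells/mL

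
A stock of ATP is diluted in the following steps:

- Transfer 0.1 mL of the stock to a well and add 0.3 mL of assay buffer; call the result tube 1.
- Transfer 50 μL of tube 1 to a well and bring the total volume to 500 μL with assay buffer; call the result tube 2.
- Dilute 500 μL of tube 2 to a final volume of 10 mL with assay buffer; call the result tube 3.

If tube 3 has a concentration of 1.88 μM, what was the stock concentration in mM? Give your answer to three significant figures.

1.50 mM

Step 1: 0.1 mL + 0.3 mL = 0.4 mL total → factor 0.4/0.1 = 4
Step 2: 50 μL brought to 500 μL → factor 500/50 = 10
Step 3: 500 μL brought to 10 mL → factor 10000/500 = 20
Overall dilution factor = 4 × 10 × 20 = 800
Stock = 1.88 μM × 800 = 1504 μM = 1.50 mM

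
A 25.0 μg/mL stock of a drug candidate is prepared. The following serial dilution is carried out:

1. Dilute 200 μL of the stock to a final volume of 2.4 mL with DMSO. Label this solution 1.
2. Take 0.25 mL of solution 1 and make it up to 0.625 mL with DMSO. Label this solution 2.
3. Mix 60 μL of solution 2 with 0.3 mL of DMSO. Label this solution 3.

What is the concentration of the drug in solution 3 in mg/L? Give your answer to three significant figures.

0.139 mg/L

Step 1: 200 μL brought to 2.4 mL → factor 2400/200 = 12
Step 2: 0.25 mL brought to 0.625 mL → factor 0.625/0.25 = 2.5
Step 3: 60 μL + 0.3 mL = 360 μL total → factor 360/60 = 6
Overall dilution factor = 12 × 2.5 × 6 = 180
Final = 25.0 μg/mL / 180 = 0.1389 μg/mL = 0.139 mg/L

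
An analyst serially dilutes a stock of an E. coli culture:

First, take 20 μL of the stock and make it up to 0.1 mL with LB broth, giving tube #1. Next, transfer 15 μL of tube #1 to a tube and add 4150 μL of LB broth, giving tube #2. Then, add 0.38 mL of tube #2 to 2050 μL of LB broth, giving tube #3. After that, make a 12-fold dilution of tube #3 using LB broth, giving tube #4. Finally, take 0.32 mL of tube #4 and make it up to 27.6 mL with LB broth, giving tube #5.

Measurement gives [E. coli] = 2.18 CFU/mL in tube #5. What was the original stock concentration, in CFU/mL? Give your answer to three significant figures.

2.00 × 10^7 CFU/mL

Step 1: 20 μL brought to 0.1 mL → factor 100/20 = 5
Step 2: 15 μL + 4150 μL = 4165 μL total → factor 4165/15 = 277.67
Step 3: 0.38 mL + 2050 μL = 2.43 mL total → factor 2.43/0.38 = 6.3947
Step 4: 12-fold → factor 12
Step 5: 0.32 mL brought to 27.6 mL → factor 27.6/0.32 = 86.25
Overall dilution factor = 5 × 277.67 × 6.3947 × 12 × 86.25 = 9.1888 × 10^6
Stock = 2.18 CFU/mL × 9.1888 × 10^6 = 2.00 × 10^7 CFU/mL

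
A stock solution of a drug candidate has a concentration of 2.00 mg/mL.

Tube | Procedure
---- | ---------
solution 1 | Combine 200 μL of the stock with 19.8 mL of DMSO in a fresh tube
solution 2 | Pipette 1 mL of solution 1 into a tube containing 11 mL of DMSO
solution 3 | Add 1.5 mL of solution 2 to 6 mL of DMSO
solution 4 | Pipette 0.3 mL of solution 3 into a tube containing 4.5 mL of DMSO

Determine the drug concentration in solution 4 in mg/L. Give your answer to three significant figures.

Step 1: 200 μL + 19.8 mL = 20000 μL total → factor 20000/200 = 100
Step 2: 1 mL + 11 mL = 12 mL total → factor 12/1 = 12
Step 3: 1.5 mL + 6 mL = 7.5 mL total → factor 7.5/1.5 = 5
Step 4: 0.3 mL + 4.5 mL = 4.8 mL total → factor 4.8/0.3 = 16
Overall dilution factor = 100 × 12 × 5 × 16 = 96000
Final = 2.00 mg/mL / 96000 = 2.083 × 10^-5 mg/mL = 0.0208 mg/L

0.0208 mg/L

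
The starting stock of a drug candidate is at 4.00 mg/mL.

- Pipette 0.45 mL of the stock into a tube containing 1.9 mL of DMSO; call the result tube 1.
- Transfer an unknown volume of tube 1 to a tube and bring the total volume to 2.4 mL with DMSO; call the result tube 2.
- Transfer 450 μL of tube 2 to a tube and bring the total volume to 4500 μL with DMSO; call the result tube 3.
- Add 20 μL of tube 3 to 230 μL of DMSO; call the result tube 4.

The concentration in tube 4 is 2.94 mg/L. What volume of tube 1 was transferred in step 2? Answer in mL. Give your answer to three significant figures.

1.15 mL

Step 1: 0.45 mL + 1.9 mL = 2.35 mL total → factor 2.35/0.45 = 5.2222
Step 2: v brought to 2.4 mL → factor = 2.4 mL/v
Step 3: 450 μL brought to 4500 μL → factor 4500/450 = 10
Step 4: 20 μL + 230 μL = 250 μL total → factor 250/20 = 12.5
Product of known-step factors = 652.78
Overall factor = 4.00 mg/mL / (2.94 mg/L) = 1360.5
Step-2 factor = 1360.5 / 652.78 = 2.0842
v = 2.4 mL / 2.0842 = 1.15 mL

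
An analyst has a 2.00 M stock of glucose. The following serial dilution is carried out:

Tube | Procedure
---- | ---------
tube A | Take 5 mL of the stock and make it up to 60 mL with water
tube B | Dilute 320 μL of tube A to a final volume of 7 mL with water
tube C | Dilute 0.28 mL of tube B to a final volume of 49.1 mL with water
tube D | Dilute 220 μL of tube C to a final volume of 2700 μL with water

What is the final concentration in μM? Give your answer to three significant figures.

Step 1: 5 mL brought to 60 mL → factor 60/5 = 12
Step 2: 320 μL brought to 7 mL → factor 7000/320 = 21.875
Step 3: 0.28 mL brought to 49.1 mL → factor 49.1/0.28 = 175.36
Step 4: 220 μL brought to 2700 μL → factor 2700/220 = 12.273
Overall dilution factor = 12 × 21.875 × 175.36 × 12.273 = 5.6493 × 10^5
Final = 2.00 M / 5.6493 × 10^5 = 3.540 × 10^-6 M = 3.54 μM

3.54 μM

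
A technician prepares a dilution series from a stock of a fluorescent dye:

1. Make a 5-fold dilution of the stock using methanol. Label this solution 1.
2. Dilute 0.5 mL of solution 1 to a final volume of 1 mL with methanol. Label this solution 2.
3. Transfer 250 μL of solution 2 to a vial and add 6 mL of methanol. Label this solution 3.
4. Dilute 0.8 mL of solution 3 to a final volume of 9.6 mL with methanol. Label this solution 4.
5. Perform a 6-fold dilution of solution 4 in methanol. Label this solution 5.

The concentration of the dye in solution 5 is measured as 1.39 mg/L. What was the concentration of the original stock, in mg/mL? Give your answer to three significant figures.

Step 1: 5-fold → factor 5
Step 2: 0.5 mL brought to 1 mL → factor 1/0.5 = 2
Step 3: 250 μL + 6 mL = 6250 μL total → factor 6250/250 = 25
Step 4: 0.8 mL brought to 9.6 mL → factor 9.6/0.8 = 12
Step 5: 6-fold → factor 6
Overall dilution factor = 5 × 2 × 25 × 12 × 6 = 18000
Stock = 1.39 mg/L × 18000 = 2.502 × 10^4 mg/L = 25.0 mg/mL

25.0 mg/mL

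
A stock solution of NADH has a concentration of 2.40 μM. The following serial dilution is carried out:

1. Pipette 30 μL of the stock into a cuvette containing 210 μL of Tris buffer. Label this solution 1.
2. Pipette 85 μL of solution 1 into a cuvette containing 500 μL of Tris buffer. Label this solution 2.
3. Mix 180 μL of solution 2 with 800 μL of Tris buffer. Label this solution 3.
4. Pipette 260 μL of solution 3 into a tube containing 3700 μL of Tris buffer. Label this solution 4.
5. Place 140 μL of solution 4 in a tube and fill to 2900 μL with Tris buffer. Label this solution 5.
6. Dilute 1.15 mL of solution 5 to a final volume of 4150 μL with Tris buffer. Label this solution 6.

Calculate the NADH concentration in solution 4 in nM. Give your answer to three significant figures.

Step 1: 30 μL + 210 μL = 240 μL total → factor 240/30 = 8
Step 2: 85 μL + 500 μL = 585 μL total → factor 585/85 = 6.8824
Step 3: 180 μL + 800 μL = 980 μL total → factor 980/180 = 5.4444
Step 4: 260 μL + 3700 μL = 3960 μL total → factor 3960/260 = 15.231
Dilution factor through solution 4 = 8 × 6.8824 × 5.4444 × 15.231 = 4565.6
[solution 4] = 2.40 μM / 4565.6 = 0.0005257 μM = 0.526 nM

0.526 nM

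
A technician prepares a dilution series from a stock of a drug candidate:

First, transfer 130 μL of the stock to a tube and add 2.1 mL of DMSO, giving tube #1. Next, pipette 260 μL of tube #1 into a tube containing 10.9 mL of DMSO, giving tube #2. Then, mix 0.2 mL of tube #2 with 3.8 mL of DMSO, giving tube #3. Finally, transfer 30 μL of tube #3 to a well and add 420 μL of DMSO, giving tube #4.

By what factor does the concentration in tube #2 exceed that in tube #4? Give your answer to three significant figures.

300

Step 1: 130 μL + 2.1 mL = 2230 μL total → factor 2230/130 = 17.154
Step 2: 260 μL + 10.9 mL = 11160 μL total → factor 11160/260 = 42.923
Step 3: 0.2 mL + 3.8 mL = 4 mL total → factor 4/0.2 = 20
Step 4: 30 μL + 420 μL = 450 μL total → factor 450/30 = 15
Dilution factor to tube #2 = 736.3; to tube #4 = 2.2089 × 10^5
[tube #2]/[tube #4] = (factor to tube #4)/(factor to tube #2) = 2.2089 × 10^5/736.3 = 300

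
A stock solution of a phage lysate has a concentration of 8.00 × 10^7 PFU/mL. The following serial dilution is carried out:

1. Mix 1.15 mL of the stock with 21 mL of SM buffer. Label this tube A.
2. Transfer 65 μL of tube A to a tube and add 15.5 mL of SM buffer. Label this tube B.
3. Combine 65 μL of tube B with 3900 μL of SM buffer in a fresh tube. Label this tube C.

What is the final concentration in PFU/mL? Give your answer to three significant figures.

Step 1: 1.15 mL + 21 mL = 22.15 mL total → factor 22.15/1.15 = 19.261
Step 2: 65 μL + 15.5 mL = 15565 μL total → factor 15565/65 = 239.46
Step 3: 65 μL + 3900 μL = 3965 μL total → factor 3965/65 = 61
Overall dilution factor = 19.261 × 239.46 × 61 = 2.8135 × 10^5
Final = 8.00 × 10^7 PFU/mL / 2.8135 × 10^5 = 284 PFU/mL

284 PFU/mL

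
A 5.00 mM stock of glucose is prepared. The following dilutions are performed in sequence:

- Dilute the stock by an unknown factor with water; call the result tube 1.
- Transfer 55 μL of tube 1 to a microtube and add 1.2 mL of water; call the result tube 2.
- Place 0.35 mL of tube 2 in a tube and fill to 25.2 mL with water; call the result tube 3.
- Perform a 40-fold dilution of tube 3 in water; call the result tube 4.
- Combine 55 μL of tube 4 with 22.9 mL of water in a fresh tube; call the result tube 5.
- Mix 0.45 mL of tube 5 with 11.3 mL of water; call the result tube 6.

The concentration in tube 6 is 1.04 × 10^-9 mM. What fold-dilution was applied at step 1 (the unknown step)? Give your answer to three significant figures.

6.71-fold

Step 1: unknown factor x
Step 2: 55 μL + 1.2 mL = 1255 μL total → factor 1255/55 = 22.818
Step 3: 0.35 mL brought to 25.2 mL → factor 25.2/0.35 = 72
Step 4: 40-fold → factor 40
Step 5: 55 μL + 22.9 mL = 22955 μL total → factor 22955/55 = 417.36
Step 6: 0.45 mL + 11.3 mL = 11.75 mL total → factor 11.75/0.45 = 26.111
Product of known-step factors = 7.1617 × 10^8
Overall factor = 5.00 mM / (1.04 × 10^-9 mM) = 4.8077 × 10^9
x = 4.8077 × 10^9 / 7.1617 × 10^8 = 6.71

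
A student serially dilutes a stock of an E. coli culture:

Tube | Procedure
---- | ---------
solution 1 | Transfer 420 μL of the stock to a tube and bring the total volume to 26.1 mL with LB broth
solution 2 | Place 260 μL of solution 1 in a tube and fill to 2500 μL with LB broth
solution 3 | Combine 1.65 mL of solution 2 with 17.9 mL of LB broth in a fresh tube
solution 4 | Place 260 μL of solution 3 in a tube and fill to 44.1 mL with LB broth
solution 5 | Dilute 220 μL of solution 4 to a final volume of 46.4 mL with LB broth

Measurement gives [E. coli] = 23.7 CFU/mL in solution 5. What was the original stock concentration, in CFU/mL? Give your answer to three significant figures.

6.00 × 10^9 CFU/mL

Step 1: 420 μL brought to 26.1 mL → factor 26100/420 = 62.143
Step 2: 260 μL brought to 2500 μL → factor 2500/260 = 9.6154
Step 3: 1.65 mL + 17.9 mL = 19.55 mL total → factor 19.55/1.65 = 11.848
Step 4: 260 μL brought to 44.1 mL → factor 44100/260 = 169.62
Step 5: 220 μL brought to 46.4 mL → factor 46400/220 = 210.91
Overall dilution factor = 62.143 × 9.6154 × 11.848 × 169.62 × 210.91 = 2.5327 × 10^8
Stock = 23.7 CFU/mL × 2.5327 × 10^8 = 6.00 × 10^9 CFU/mL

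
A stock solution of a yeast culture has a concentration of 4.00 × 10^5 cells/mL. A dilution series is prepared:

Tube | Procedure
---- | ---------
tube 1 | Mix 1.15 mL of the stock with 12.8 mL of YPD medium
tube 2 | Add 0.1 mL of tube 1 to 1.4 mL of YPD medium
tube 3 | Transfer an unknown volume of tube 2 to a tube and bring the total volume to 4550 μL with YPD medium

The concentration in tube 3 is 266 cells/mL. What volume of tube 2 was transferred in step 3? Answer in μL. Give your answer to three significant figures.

551 μL

Step 1: 1.15 mL + 12.8 mL = 13.95 mL total → factor 13.95/1.15 = 12.13
Step 2: 0.1 mL + 1.4 mL = 1.5 mL total → factor 1.5/0.1 = 15
Step 3: v brought to 4550 μL → factor = 4550 μL/v
Product of known-step factors = 181.96
Overall factor = 4.00 × 10^5 cells/mL / (266 cells/mL) = 1503.8
Step-3 factor = 1503.8 / 181.96 = 8.2644
v = 4550 μL / 8.2644 = 551 μL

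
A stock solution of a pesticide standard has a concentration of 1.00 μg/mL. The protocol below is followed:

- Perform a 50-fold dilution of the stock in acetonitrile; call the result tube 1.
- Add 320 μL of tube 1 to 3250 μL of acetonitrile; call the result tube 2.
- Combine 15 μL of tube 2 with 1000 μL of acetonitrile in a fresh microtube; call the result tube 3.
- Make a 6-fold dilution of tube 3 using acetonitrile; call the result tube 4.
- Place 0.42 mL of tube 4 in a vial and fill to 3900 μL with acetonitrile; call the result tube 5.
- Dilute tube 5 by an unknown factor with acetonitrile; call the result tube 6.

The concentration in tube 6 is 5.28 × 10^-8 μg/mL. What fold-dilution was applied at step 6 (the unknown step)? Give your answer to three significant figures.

Step 1: 50-fold → factor 50
Step 2: 320 μL + 3250 μL = 3570 μL total → factor 3570/320 = 11.156
Step 3: 15 μL + 1000 μL = 1015 μL total → factor 1015/15 = 67.667
Step 4: 6-fold → factor 6
Step 5: 0.42 mL brought to 3900 μL → factor 3.9/0.42 = 9.2857
Step 6: unknown factor x
Product of known-step factors = 2.103 × 10^6
Overall factor = 1.00 μg/mL / (5.28 × 10^-8 μg/mL) = 1.8939 × 10^7
x = 1.8939 × 10^7 / 2.103 × 10^6 = 9.01

9.01-fold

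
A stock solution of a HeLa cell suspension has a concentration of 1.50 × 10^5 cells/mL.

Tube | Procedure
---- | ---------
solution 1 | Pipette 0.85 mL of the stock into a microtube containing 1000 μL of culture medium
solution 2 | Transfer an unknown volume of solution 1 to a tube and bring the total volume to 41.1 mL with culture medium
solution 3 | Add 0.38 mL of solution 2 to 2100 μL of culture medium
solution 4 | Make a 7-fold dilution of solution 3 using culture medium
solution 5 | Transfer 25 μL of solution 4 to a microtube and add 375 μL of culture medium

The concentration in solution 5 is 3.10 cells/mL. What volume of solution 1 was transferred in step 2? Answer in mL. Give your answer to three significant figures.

1.35 mL

Step 1: 0.85 mL + 1000 μL = 1.85 mL total → factor 1.85/0.85 = 2.1765
Step 2: v brought to 41.1 mL → factor = 41.1 mL/v
Step 3: 0.38 mL + 2100 μL = 2.48 mL total → factor 2.48/0.38 = 6.5263
Step 4: 7-fold → factor 7
Step 5: 25 μL + 375 μL = 400 μL total → factor 400/25 = 16
Product of known-step factors = 1590.9
Overall factor = 1.50 × 10^5 cells/mL / (3.10 cells/mL) = 48387
Step-2 factor = 48387 / 1590.9 = 30.415
v = 41.1 mL / 30.415 = 1.35 mL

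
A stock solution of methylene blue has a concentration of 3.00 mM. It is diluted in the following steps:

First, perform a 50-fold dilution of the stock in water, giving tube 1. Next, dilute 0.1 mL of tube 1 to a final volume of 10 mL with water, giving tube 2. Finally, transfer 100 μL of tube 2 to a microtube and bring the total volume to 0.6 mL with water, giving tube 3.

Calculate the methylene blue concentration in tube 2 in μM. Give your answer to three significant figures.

0.600 μM

Step 1: 50-fold → factor 50
Step 2: 0.1 mL brought to 10 mL → factor 10/0.1 = 100
Dilution factor through tube 2 = 50 × 100 = 5000
[tube 2] = 3.00 mM / 5000 = 0.0006000 mM = 0.600 μM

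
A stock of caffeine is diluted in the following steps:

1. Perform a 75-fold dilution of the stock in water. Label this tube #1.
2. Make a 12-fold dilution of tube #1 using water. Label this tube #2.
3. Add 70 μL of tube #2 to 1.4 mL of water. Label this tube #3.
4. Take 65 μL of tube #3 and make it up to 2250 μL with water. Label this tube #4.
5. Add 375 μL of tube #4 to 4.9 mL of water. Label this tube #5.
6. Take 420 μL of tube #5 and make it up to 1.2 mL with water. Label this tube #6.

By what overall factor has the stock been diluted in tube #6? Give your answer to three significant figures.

2.63 × 10^7

Step 1: 75-fold → factor 75
Step 2: 12-fold → factor 12
Step 3: 70 μL + 1.4 mL = 1470 μL total → factor 1470/70 = 21
Step 4: 65 μL brought to 2250 μL → factor 2250/65 = 34.615
Step 5: 375 μL + 4.9 mL = 5275 μL total → factor 5275/375 = 14.067
Step 6: 420 μL brought to 1.2 mL → factor 1200/420 = 2.8571
Overall dilution factor = 75 × 12 × 21 × 34.615 × 14.067 × 2.8571 = 2.6294 × 10^7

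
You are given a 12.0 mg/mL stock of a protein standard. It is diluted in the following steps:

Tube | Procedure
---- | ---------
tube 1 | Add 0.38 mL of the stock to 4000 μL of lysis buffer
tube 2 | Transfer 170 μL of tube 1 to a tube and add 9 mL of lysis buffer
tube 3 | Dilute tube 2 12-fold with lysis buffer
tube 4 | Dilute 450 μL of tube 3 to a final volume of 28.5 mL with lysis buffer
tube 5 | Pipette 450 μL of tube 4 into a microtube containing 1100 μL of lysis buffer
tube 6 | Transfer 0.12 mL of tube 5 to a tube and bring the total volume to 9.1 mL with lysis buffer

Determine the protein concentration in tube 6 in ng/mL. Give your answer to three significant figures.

0.0972 ng/mL

Step 1: 0.38 mL + 4000 μL = 4.38 mL total → factor 4.38/0.38 = 11.526
Step 2: 170 μL + 9 mL = 9170 μL total → factor 9170/170 = 53.941
Step 3: 12-fold → factor 12
Step 4: 450 μL brought to 28.5 mL → factor 28500/450 = 63.333
Step 5: 450 μL + 1100 μL = 1550 μL total → factor 1550/450 = 3.4444
Step 6: 0.12 mL brought to 9.1 mL → factor 9.1/0.12 = 75.833
Overall dilution factor = 11.526 × 53.941 × 12 × 63.333 × 3.4444 × 75.833 = 1.2343 × 10^8
Final = 12.0 mg/mL / 1.2343 × 10^8 = 9.722 × 10^-8 mg/mL = 0.0972 ng/mL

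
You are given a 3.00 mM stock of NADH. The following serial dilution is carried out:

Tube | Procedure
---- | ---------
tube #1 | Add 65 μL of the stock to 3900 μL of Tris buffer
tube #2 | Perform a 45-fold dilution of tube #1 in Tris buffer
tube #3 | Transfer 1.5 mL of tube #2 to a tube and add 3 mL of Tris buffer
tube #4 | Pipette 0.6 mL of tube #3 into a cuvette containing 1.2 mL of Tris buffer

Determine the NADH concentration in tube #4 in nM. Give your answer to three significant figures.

Step 1: 65 μL + 3900 μL = 3965 μL total → factor 3965/65 = 61
Step 2: 45-fold → factor 45
Step 3: 1.5 mL + 3 mL = 4.5 mL total → factor 4.5/1.5 = 3
Step 4: 0.6 mL + 1.2 mL = 1.8 mL total → factor 1.8/0.6 = 3
Overall dilution factor = 61 × 45 × 3 × 3 = 24705
Final = 3.00 mM / 24705 = 0.0001214 mM = 121 nM

121 nM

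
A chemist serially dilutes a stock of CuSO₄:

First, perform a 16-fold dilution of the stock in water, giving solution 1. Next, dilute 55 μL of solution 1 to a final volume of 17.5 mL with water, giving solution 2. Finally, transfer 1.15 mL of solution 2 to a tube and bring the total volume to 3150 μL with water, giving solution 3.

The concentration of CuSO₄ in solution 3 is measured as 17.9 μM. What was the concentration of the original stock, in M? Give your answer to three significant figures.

0.250 M

Step 1: 16-fold → factor 16
Step 2: 55 μL brought to 17.5 mL → factor 17500/55 = 318.18
Step 3: 1.15 mL brought to 3150 μL → factor 3.15/1.15 = 2.7391
Overall dilution factor = 16 × 318.18 × 2.7391 = 13945
Stock = 17.9 μM × 13945 = 2.496 × 10^5 μM = 0.250 M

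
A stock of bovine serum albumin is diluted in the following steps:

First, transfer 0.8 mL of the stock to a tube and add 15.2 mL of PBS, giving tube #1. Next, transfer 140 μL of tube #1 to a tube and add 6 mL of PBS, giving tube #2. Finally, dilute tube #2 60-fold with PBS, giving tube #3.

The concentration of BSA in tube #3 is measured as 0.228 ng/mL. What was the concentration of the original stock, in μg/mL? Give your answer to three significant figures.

Step 1: 0.8 mL + 15.2 mL = 16 mL total → factor 16/0.8 = 20
Step 2: 140 μL + 6 mL = 6140 μL total → factor 6140/140 = 43.857
Step 3: 60-fold → factor 60
Overall dilution factor = 20 × 43.857 × 60 = 52629
Stock = 0.228 ng/mL × 52629 = 1.200 × 10^4 ng/mL = 12.0 μg/mL

12.0 μg/mL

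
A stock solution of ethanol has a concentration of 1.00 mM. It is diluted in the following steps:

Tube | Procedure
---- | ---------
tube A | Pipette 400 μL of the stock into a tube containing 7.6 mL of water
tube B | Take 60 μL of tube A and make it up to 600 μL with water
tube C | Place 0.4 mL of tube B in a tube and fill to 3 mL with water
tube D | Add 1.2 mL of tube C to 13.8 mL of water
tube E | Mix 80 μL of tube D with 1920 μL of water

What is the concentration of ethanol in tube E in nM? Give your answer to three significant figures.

2.13 nM

Step 1: 400 μL + 7.6 mL = 8000 μL total → factor 8000/400 = 20
Step 2: 60 μL brought to 600 μL → factor 600/60 = 10
Step 3: 0.4 mL brought to 3 mL → factor 3/0.4 = 7.5
Step 4: 1.2 mL + 13.8 mL = 15 mL total → factor 15/1.2 = 12.5
Step 5: 80 μL + 1920 μL = 2000 μL total → factor 2000/80 = 25
Overall dilution factor = 20 × 10 × 7.5 × 12.5 × 25 = 4.6875 × 10^5
Final = 1.00 mM / 4.6875 × 10^5 = 2.133 × 10^-6 mM = 2.13 nM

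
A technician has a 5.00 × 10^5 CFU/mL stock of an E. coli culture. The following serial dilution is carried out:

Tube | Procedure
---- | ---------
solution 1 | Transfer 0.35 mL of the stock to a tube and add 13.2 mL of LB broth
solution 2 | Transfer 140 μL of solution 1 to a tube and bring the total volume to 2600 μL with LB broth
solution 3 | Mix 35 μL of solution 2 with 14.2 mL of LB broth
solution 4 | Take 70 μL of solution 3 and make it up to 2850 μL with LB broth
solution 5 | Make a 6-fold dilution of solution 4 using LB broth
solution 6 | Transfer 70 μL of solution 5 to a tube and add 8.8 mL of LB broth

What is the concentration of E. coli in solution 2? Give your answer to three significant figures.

695 CFU/mL

Step 1: 0.35 mL + 13.2 mL = 13.55 mL total → factor 13.55/0.35 = 38.714
Step 2: 140 μL brought to 2600 μL → factor 2600/140 = 18.571
Dilution factor through solution 2 = 38.714 × 18.571 = 718.98
[solution 2] = 5.00 × 10^5 CFU/mL / 718.98 = 695 CFU/mL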